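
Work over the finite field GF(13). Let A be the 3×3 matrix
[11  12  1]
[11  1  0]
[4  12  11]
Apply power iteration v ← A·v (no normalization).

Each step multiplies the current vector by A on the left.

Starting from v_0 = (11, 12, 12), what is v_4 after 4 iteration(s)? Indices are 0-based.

v_4 = (8, 11, 7)

v_0 = (11, 12, 12).
v_1 = A·v_0 = (4, 3, 8).
v_2 = A·v_1 = (10, 8, 10).
v_3 = A·v_2 = (8, 1, 12).
v_4 = A·v_3 = (8, 11, 7).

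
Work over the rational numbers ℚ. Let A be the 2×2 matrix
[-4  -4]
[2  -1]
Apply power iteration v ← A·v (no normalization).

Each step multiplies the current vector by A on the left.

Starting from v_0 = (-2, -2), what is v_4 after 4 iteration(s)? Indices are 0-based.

v_4 = (232, 322)

v_0 = (-2, -2).
v_1 = A·v_0 = (16, -2).
v_2 = A·v_1 = (-56, 34).
v_3 = A·v_2 = (88, -146).
v_4 = A·v_3 = (232, 322).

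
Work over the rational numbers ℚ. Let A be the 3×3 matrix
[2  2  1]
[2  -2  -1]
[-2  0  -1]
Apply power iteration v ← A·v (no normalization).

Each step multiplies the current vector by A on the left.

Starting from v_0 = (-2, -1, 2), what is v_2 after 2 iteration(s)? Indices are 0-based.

v_2 = (-14, -2, 6)

v_0 = (-2, -1, 2).
v_1 = A·v_0 = (-4, -4, 2).
v_2 = A·v_1 = (-14, -2, 6).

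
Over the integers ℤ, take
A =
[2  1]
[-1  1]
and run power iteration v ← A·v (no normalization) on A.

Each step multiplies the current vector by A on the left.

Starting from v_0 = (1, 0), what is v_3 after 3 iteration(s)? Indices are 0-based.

v_0 = (1, 0).
v_1 = A·v_0 = (2, -1).
v_2 = A·v_1 = (3, -3).
v_3 = A·v_2 = (3, -6).

v_3 = (3, -6)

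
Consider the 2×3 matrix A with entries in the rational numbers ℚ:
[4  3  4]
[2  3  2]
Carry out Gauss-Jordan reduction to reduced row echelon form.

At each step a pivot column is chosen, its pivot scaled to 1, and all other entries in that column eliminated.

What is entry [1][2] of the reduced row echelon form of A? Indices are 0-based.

M[1][2] = 0

step 1: normalize row 0 (÷4) = (1, 3/4, 1)
  row 1: subtract 2×row0 = (0, 3/2, 0)
step 2: normalize row 1 (÷3/2) = (0, 1, 0)
  row 0: subtract 3/4×row1 = (1, 0, 1)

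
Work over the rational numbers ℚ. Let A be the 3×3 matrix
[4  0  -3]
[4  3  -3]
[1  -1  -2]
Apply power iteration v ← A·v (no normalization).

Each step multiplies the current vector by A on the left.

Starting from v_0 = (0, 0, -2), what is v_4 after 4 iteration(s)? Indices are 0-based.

v_4 = (294, 780, -86)

v_0 = (0, 0, -2).
v_1 = A·v_0 = (6, 6, 4).
v_2 = A·v_1 = (12, 30, -8).
v_3 = A·v_2 = (72, 162, -2).
v_4 = A·v_3 = (294, 780, -86).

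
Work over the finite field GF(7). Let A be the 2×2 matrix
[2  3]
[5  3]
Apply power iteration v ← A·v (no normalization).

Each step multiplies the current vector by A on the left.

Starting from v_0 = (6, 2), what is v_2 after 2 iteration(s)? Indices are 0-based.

v_0 = (6, 2).
v_1 = A·v_0 = (4, 1).
v_2 = A·v_1 = (4, 2).

v_2 = (4, 2)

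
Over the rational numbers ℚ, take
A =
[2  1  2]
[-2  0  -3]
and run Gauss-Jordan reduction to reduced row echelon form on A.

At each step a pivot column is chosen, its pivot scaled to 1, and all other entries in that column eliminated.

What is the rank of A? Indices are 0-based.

rank = 2

pivot(0,0)=2: scale R0 → (1, 1/2, 1)
  clear (1,0): R1 −= (-2)R0 → (0, 1, -1)
pivot(1,1)=1: scale R1 → (0, 1, -1)
  clear (0,1): R0 −= (1/2)R1 → (1, 0, 3/2)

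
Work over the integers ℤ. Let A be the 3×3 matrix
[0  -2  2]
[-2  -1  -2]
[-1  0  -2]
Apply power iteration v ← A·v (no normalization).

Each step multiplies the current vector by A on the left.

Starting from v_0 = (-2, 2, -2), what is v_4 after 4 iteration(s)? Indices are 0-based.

v_0 = (-2, 2, -2).
v_1 = A·v_0 = (-8, 6, 6).
v_2 = A·v_1 = (0, -2, -4).
v_3 = A·v_2 = (-4, 10, 8).
v_4 = A·v_3 = (-4, -18, -12).

v_4 = (-4, -18, -12)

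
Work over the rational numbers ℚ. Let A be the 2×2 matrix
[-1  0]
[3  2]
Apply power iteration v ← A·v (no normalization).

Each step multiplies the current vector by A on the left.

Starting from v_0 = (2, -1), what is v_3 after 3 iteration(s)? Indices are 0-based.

v_0 = (2, -1).
v_1 = A·v_0 = (-2, 4).
v_2 = A·v_1 = (2, 2).
v_3 = A·v_2 = (-2, 10).

v_3 = (-2, 10)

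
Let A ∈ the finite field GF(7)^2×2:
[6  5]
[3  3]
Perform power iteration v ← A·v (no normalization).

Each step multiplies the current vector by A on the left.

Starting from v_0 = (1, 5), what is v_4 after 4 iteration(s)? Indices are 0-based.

v_0 = (1, 5).
v_1 = A·v_0 = (3, 4).
v_2 = A·v_1 = (3, 0).
v_3 = A·v_2 = (4, 2).
v_4 = A·v_3 = (6, 4).

v_4 = (6, 4)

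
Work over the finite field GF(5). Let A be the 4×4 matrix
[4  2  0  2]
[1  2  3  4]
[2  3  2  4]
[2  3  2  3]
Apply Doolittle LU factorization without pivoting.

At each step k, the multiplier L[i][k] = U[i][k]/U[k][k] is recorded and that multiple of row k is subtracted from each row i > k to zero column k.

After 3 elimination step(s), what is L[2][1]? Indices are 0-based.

L[2][1] = 3

k=0: U[0][0]=4
  eliminate (1,0): mult=4, new row 1: (0, 4, 3, 1); set L[1][0]=4
  eliminate (2,0): mult=3, new row 2: (0, 2, 2, 3); set L[2][0]=3
  eliminate (3,0): mult=3, new row 3: (0, 2, 2, 2); set L[3][0]=3
k=1: U[1][1]=4
  eliminate (2,1): mult=3, new row 2: (0, 0, 3, 0); set L[2][1]=3
  eliminate (3,1): mult=3, new row 3: (0, 0, 3, 4); set L[3][1]=3
k=2: U[2][2]=3
  eliminate (3,2): mult=1, new row 3: (0, 0, 0, 4); set L[3][2]=1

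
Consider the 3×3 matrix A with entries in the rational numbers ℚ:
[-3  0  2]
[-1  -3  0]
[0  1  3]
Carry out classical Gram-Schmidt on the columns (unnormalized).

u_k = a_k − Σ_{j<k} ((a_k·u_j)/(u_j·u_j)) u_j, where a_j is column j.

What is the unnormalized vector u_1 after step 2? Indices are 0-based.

Step 1: u_0 = a_0 = (-3, -1, 0).
Step 2: u_1 = a_1 − (3/10)·u_0 = (9/10, -27/10, 1).

u_1 = (9/10, -27/10, 1)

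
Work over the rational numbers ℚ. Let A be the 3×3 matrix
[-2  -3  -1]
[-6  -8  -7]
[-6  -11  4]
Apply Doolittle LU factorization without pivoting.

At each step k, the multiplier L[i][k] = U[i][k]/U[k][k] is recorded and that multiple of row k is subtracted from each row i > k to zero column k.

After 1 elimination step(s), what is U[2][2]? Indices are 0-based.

U[2][2] = 7

[col 0] pivot -2
  R1 -= 3*R0 → (0, 1, -4)  (L[1][0] := 3)
  R2 -= 3*R0 → (0, -2, 7)  (L[2][0] := 3)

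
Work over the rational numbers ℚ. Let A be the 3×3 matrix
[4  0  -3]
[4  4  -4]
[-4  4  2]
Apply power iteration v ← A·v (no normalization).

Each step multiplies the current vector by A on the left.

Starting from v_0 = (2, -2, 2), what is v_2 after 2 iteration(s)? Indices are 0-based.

v_2 = (44, 24, -64)

v_0 = (2, -2, 2).
v_1 = A·v_0 = (2, -8, -12).
v_2 = A·v_1 = (44, 24, -64).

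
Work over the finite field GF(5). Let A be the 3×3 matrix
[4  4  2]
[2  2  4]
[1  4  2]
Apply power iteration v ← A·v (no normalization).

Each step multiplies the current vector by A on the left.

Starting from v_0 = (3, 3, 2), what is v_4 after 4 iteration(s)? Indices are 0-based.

v_0 = (3, 3, 2).
v_1 = A·v_0 = (3, 0, 4).
v_2 = A·v_1 = (0, 2, 1).
v_3 = A·v_2 = (0, 3, 0).
v_4 = A·v_3 = (2, 1, 2).

v_4 = (2, 1, 2)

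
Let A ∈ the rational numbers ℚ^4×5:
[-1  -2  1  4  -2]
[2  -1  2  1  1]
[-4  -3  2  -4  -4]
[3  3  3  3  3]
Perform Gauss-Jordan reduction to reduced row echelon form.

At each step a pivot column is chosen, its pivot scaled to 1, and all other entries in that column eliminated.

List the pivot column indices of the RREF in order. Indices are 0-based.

pivot columns: 0, 1, 2, 3

pivot(0,0)=-1: scale R0 → (1, 2, -1, -4, 2)
  clear (1,0): R1 −= (2)R0 → (0, -5, 4, 9, -3)
  clear (2,0): R2 −= (-4)R0 → (0, 5, -2, -20, 4)
  clear (3,0): R3 −= (3)R0 → (0, -3, 6, 15, -3)
pivot(1,1)=-5: scale R1 → (0, 1, -4/5, -9/5, 3/5)
  clear (0,1): R0 −= (2)R1 → (1, 0, 3/5, -2/5, 4/5)
  clear (2,1): R2 −= (5)R1 → (0, 0, 2, -11, 1)
  clear (3,1): R3 −= (-3)R1 → (0, 0, 18/5, 48/5, -6/5)
pivot(2,2)=2: scale R2 → (0, 0, 1, -11/2, 1/2)
  clear (0,2): R0 −= (3/5)R2 → (1, 0, 0, 29/10, 1/2)
  clear (1,2): R1 −= (-4/5)R2 → (0, 1, 0, -31/5, 1)
  clear (3,2): R3 −= (18/5)R2 → (0, 0, 0, 147/5, -3)
pivot(3,3)=147/5: scale R3 → (0, 0, 0, 1, -5/49)
  clear (0,3): R0 −= (29/10)R3 → (1, 0, 0, 0, 39/49)
  clear (1,3): R1 −= (-31/5)R3 → (0, 1, 0, 0, 18/49)
  clear (2,3): R2 −= (-11/2)R3 → (0, 0, 1, 0, -3/49)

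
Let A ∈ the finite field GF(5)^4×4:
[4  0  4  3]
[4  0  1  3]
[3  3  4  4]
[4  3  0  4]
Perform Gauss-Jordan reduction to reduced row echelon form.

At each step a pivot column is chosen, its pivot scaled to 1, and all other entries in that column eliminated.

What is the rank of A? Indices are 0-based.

rank = 4

pivot(0,0)=4: scale R0 → (1, 0, 1, 2)
  clear (1,0): R1 −= (4)R0 → (0, 0, 2, 0)
  clear (2,0): R2 −= (3)R0 → (0, 3, 1, 3)
  clear (3,0): R3 −= (4)R0 → (0, 3, 1, 1)
pivot(1,1): swap R1↔R2
pivot(1,1)=3: scale R1 → (0, 1, 2, 1)
  clear (3,1): R3 −= (3)R1 → (0, 0, 0, 3)
pivot(2,2)=2: scale R2 → (0, 0, 1, 0)
  clear (0,2): R0 −= (1)R2 → (1, 0, 0, 2)
  clear (1,2): R1 −= (2)R2 → (0, 1, 0, 1)
pivot(3,3)=3: scale R3 → (0, 0, 0, 1)
  clear (0,3): R0 −= (2)R3 → (1, 0, 0, 0)
  clear (1,3): R1 −= (1)R3 → (0, 1, 0, 0)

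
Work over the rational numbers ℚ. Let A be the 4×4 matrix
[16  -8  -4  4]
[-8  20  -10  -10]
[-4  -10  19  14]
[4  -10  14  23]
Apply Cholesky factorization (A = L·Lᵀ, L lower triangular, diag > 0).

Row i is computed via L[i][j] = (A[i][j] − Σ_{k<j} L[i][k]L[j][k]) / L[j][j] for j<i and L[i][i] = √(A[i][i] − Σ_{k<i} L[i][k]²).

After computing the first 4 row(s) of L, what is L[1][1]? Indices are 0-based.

L[1][1] = 4

Step 1: L[0][0] = √(16) = 4.
  L[1][0] = (-8) / L[0][0] = -2.
Step 2: L[1][1] = √(16) = 4.
  L[2][0] = (-4) / L[0][0] = -1.
  L[2][1] = (-12) / L[1][1] = -3.
Step 3: L[2][2] = √(9) = 3.
  L[3][0] = (4) / L[0][0] = 1.
  L[3][1] = (-8) / L[1][1] = -2.
  L[3][2] = (9) / L[2][2] = 3.
Step 4: L[3][3] = √(9) = 3.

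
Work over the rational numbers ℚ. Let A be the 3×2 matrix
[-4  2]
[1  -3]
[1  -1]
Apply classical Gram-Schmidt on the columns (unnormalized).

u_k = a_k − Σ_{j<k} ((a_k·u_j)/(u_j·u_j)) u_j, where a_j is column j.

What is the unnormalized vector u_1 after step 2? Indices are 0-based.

u_1 = (-2/3, -7/3, -1/3)

Step 1: u_0 = a_0 = (-4, 1, 1).
Step 2: u_1 = a_1 − (-2/3)·u_0 = (-2/3, -7/3, -1/3).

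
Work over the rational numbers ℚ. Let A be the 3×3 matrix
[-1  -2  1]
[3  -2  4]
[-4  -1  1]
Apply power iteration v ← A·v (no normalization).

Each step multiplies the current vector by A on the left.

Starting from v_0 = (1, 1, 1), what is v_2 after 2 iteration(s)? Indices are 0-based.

v_2 = (-12, -32, -1)

v_0 = (1, 1, 1).
v_1 = A·v_0 = (-2, 5, -4).
v_2 = A·v_1 = (-12, -32, -1).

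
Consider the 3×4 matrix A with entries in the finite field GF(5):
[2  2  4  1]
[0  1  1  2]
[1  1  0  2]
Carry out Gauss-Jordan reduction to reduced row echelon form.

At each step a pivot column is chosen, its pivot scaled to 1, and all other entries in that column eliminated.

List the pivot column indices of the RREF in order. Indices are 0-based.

pivot columns: 0, 1, 2

pivot(0,0)=2: scale R0 → (1, 1, 2, 3)
  clear (2,0): R2 −= (1)R0 → (0, 0, 3, 4)
pivot(1,1)=1: scale R1 → (0, 1, 1, 2)
  clear (0,1): R0 −= (1)R1 → (1, 0, 1, 1)
pivot(2,2)=3: scale R2 → (0, 0, 1, 3)
  clear (0,2): R0 −= (1)R2 → (1, 0, 0, 3)
  clear (1,2): R1 −= (1)R2 → (0, 1, 0, 4)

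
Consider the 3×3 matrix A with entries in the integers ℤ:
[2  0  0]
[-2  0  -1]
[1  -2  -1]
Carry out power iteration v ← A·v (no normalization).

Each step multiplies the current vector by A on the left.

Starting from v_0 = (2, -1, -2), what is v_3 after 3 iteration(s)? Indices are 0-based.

v_3 = (16, -18, 34)

v_0 = (2, -1, -2).
v_1 = A·v_0 = (4, -2, 6).
v_2 = A·v_1 = (8, -14, 2).
v_3 = A·v_2 = (16, -18, 34).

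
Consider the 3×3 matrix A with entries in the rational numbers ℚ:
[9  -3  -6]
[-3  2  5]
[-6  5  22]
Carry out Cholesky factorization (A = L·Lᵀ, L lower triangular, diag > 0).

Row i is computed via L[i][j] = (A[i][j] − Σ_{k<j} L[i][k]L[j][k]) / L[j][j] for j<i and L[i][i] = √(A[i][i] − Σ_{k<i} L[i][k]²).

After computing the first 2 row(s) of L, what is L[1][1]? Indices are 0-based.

Step 1: L[0][0] = √(9) = 3.
  L[1][0] = (-3) / L[0][0] = -1.
Step 2: L[1][1] = √(1) = 1.

L[1][1] = 1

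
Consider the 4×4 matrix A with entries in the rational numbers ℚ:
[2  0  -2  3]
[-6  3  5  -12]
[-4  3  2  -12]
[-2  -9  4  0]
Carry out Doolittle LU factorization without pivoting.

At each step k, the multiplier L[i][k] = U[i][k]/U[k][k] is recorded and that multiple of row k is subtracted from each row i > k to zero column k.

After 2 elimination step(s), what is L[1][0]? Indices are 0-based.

k=0: U[0][0]=2
  eliminate (1,0): mult=-3, new row 1: (0, 3, -1, -3); set L[1][0]=-3
  eliminate (2,0): mult=-2, new row 2: (0, 3, -2, -6); set L[2][0]=-2
  eliminate (3,0): mult=-1, new row 3: (0, -9, 2, 3); set L[3][0]=-1
k=1: U[1][1]=3
  eliminate (2,1): mult=1, new row 2: (0, 0, -1, -3); set L[2][1]=1
  eliminate (3,1): mult=-3, new row 3: (0, 0, -1, -6); set L[3][1]=-3

L[1][0] = -3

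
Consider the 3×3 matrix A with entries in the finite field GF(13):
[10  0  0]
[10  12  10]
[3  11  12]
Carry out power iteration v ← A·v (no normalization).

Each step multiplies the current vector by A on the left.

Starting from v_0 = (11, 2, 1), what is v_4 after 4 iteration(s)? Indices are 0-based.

v_4 = (7, 11, 2)

v_0 = (11, 2, 1).
v_1 = A·v_0 = (6, 1, 2).
v_2 = A·v_1 = (8, 1, 1).
v_3 = A·v_2 = (2, 11, 8).
v_4 = A·v_3 = (7, 11, 2).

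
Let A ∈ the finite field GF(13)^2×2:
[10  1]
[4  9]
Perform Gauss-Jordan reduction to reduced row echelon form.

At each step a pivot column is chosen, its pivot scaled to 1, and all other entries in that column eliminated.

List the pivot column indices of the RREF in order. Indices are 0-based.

pivot columns: 0, 1

step 1: normalize row 0 (÷10) = (1, 4)
  row 1: subtract 4×row0 = (0, 6)
step 2: normalize row 1 (÷6) = (0, 1)
  row 0: subtract 4×row1 = (1, 0)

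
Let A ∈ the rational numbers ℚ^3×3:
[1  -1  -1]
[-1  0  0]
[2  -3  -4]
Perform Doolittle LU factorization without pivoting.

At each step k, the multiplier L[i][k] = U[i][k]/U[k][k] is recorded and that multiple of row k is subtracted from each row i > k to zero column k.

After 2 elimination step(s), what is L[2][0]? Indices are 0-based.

L[2][0] = 2

Step 1: pivot at (0,0) is 1.
  row1 ← row1 − (-1)·row0  ⇒  L[1][0]=-1, U row1=(0, -1, -1)
  row2 ← row2 − (2)·row0  ⇒  L[2][0]=2, U row2=(0, -1, -2)
Step 2: pivot at (1,1) is -1.
  row2 ← row2 − (1)·row1  ⇒  L[2][1]=1, U row2=(0, 0, -1)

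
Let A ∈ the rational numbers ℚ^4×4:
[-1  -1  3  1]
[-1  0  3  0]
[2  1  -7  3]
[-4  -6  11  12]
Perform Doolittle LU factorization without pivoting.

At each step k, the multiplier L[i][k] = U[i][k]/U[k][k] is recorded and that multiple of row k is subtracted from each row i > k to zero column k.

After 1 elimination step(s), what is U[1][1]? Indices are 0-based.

[col 0] pivot -1
  R1 -= 1*R0 → (0, 1, 0, -1)  (L[1][0] := 1)
  R2 -= -2*R0 → (0, -1, -1, 5)  (L[2][0] := -2)
  R3 -= 4*R0 → (0, -2, -1, 8)  (L[3][0] := 4)

U[1][1] = 1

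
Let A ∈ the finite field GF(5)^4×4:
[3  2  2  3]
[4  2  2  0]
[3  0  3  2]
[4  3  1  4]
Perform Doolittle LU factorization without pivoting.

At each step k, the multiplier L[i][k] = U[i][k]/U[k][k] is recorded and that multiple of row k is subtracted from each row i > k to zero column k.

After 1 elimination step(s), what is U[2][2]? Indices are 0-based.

U[2][2] = 1

[col 0] pivot 3
  R1 -= 3*R0 → (0, 1, 1, 1)  (L[1][0] := 3)
  R2 -= 1*R0 → (0, 3, 1, 4)  (L[2][0] := 1)
  R3 -= 3*R0 → (0, 2, 0, 0)  (L[3][0] := 3)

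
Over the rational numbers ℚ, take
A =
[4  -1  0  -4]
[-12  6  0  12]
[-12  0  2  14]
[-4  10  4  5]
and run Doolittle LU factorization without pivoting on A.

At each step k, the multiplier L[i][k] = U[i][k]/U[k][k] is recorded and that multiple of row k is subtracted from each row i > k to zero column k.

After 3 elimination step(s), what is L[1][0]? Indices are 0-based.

L[1][0] = -3

[col 0] pivot 4
  R1 -= -3*R0 → (0, 3, 0, 0)  (L[1][0] := -3)
  R2 -= -3*R0 → (0, -3, 2, 2)  (L[2][0] := -3)
  R3 -= -1*R0 → (0, 9, 4, 1)  (L[3][0] := -1)
[col 1] pivot 3
  R2 -= -1*R1 → (0, 0, 2, 2)  (L[2][1] := -1)
  R3 -= 3*R1 → (0, 0, 4, 1)  (L[3][1] := 3)
[col 2] pivot 2
  R3 -= 2*R2 → (0, 0, 0, -3)  (L[3][2] := 2)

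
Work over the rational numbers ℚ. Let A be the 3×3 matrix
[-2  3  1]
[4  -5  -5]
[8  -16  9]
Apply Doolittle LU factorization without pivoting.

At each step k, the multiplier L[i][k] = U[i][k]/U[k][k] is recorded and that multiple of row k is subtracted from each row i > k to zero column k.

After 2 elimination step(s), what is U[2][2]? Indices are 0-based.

k=0: U[0][0]=-2
  eliminate (1,0): mult=-2, new row 1: (0, 1, -3); set L[1][0]=-2
  eliminate (2,0): mult=-4, new row 2: (0, -4, 13); set L[2][0]=-4
k=1: U[1][1]=1
  eliminate (2,1): mult=-4, new row 2: (0, 0, 1); set L[2][1]=-4

U[2][2] = 1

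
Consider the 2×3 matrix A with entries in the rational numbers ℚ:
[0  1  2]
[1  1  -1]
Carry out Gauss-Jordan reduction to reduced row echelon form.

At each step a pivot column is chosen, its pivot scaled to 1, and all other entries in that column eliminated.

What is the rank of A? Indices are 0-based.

pivot(0,0): swap R0↔R1
pivot(0,0)=1: scale R0 → (1, 1, -1)
pivot(1,1)=1: scale R1 → (0, 1, 2)
  clear (0,1): R0 −= (1)R1 → (1, 0, -3)

rank = 2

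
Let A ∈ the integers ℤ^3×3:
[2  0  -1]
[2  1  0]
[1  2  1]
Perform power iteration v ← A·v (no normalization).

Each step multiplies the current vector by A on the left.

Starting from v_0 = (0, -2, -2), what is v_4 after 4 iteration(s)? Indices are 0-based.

v_0 = (0, -2, -2).
v_1 = A·v_0 = (2, -2, -6).
v_2 = A·v_1 = (10, 2, -8).
v_3 = A·v_2 = (28, 22, 6).
v_4 = A·v_3 = (50, 78, 78).

v_4 = (50, 78, 78)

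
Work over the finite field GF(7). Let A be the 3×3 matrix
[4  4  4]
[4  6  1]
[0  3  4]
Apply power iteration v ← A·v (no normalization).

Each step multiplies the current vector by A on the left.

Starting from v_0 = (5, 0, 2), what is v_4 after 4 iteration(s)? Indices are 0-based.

v_4 = (4, 5, 5)

v_0 = (5, 0, 2).
v_1 = A·v_0 = (0, 1, 1).
v_2 = A·v_1 = (1, 0, 0).
v_3 = A·v_2 = (4, 4, 0).
v_4 = A·v_3 = (4, 5, 5).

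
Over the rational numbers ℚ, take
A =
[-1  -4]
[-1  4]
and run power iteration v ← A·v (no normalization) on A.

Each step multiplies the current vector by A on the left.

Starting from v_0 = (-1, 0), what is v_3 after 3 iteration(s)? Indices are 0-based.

v_0 = (-1, 0).
v_1 = A·v_0 = (1, 1).
v_2 = A·v_1 = (-5, 3).
v_3 = A·v_2 = (-7, 17).

v_3 = (-7, 17)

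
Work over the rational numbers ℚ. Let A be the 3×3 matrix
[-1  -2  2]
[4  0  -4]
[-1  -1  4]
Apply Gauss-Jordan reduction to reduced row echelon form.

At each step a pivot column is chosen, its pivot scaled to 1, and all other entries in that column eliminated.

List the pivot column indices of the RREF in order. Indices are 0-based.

pivot(0,0)=-1: scale R0 → (1, 2, -2)
  clear (1,0): R1 −= (4)R0 → (0, -8, 4)
  clear (2,0): R2 −= (-1)R0 → (0, 1, 2)
pivot(1,1)=-8: scale R1 → (0, 1, -1/2)
  clear (0,1): R0 −= (2)R1 → (1, 0, -1)
  clear (2,1): R2 −= (1)R1 → (0, 0, 5/2)
pivot(2,2)=5/2: scale R2 → (0, 0, 1)
  clear (0,2): R0 −= (-1)R2 → (1, 0, 0)
  clear (1,2): R1 −= (-1/2)R2 → (0, 1, 0)

pivot columns: 0, 1, 2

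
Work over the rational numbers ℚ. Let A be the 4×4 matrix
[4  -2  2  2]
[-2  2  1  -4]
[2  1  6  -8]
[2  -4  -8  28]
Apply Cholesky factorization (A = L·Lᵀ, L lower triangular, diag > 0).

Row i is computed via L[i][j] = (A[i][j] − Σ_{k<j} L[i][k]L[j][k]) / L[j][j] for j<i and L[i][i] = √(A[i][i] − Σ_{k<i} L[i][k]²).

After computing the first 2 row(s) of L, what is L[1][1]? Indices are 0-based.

L[1][1] = 1

Step 1: L[0][0] = √(4) = 2.
  L[1][0] = (-2) / L[0][0] = -1.
Step 2: L[1][1] = √(1) = 1.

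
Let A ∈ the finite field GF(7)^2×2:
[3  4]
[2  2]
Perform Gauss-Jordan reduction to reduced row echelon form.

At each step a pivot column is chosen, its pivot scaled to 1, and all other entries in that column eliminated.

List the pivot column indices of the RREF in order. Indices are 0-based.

[1] R0 /= 3  ⇒  (1, 6)
     R1 -= 2·R0  ⇒  (0, 4)
[2] R1 /= 4  ⇒  (0, 1)
     R0 -= 6·R1  ⇒  (1, 0)

pivot columns: 0, 1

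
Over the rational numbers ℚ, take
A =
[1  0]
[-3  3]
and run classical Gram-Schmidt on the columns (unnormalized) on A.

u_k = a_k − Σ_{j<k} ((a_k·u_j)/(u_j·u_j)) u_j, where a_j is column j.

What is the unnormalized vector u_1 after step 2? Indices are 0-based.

u_1 = (9/10, 3/10)

Step 1: u_0 = a_0 = (1, -3).
Step 2: u_1 = a_1 − (-9/10)·u_0 = (9/10, 3/10).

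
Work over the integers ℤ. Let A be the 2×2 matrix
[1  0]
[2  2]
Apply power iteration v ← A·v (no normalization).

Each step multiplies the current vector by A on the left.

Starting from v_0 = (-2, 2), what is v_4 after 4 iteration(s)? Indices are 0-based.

v_4 = (-2, -28)

v_0 = (-2, 2).
v_1 = A·v_0 = (-2, 0).
v_2 = A·v_1 = (-2, -4).
v_3 = A·v_2 = (-2, -12).
v_4 = A·v_3 = (-2, -28).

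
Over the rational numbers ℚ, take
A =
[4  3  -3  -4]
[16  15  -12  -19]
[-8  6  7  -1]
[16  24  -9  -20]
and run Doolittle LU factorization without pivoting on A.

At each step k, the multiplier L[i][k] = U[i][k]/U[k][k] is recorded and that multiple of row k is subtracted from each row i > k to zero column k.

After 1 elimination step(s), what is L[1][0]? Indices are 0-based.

L[1][0] = 4

k=0: U[0][0]=4
  eliminate (1,0): mult=4, new row 1: (0, 3, 0, -3); set L[1][0]=4
  eliminate (2,0): mult=-2, new row 2: (0, 12, 1, -9); set L[2][0]=-2
  eliminate (3,0): mult=4, new row 3: (0, 12, 3, -4); set L[3][0]=4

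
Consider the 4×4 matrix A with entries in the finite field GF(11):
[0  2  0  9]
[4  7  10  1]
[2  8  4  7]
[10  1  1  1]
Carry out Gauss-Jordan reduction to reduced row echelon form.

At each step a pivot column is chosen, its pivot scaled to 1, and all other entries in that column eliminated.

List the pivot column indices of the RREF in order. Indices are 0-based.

pivot(0,0): swap R0↔R1
pivot(0,0)=4: scale R0 → (1, 10, 8, 3)
  clear (2,0): R2 −= (2)R0 → (0, 10, 10, 1)
  clear (3,0): R3 −= (10)R0 → (0, 0, 9, 4)
pivot(1,1)=2: scale R1 → (0, 1, 0, 10)
  clear (0,1): R0 −= (10)R1 → (1, 0, 8, 2)
  clear (2,1): R2 −= (10)R1 → (0, 0, 10, 0)
pivot(2,2)=10: scale R2 → (0, 0, 1, 0)
  clear (0,2): R0 −= (8)R2 → (1, 0, 0, 2)
  clear (3,2): R3 −= (9)R2 → (0, 0, 0, 4)
pivot(3,3)=4: scale R3 → (0, 0, 0, 1)
  clear (0,3): R0 −= (2)R3 → (1, 0, 0, 0)
  clear (1,3): R1 −= (10)R3 → (0, 1, 0, 0)

pivot columns: 0, 1, 2, 3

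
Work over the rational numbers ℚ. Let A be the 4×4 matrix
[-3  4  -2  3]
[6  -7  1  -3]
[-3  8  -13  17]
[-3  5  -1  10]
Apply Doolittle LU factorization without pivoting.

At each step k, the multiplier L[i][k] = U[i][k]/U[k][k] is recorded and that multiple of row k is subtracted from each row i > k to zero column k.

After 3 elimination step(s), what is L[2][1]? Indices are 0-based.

L[2][1] = 4

k=0: U[0][0]=-3
  eliminate (1,0): mult=-2, new row 1: (0, 1, -3, 3); set L[1][0]=-2
  eliminate (2,0): mult=1, new row 2: (0, 4, -11, 14); set L[2][0]=1
  eliminate (3,0): mult=1, new row 3: (0, 1, 1, 7); set L[3][0]=1
k=1: U[1][1]=1
  eliminate (2,1): mult=4, new row 2: (0, 0, 1, 2); set L[2][1]=4
  eliminate (3,1): mult=1, new row 3: (0, 0, 4, 4); set L[3][1]=1
k=2: U[2][2]=1
  eliminate (3,2): mult=4, new row 3: (0, 0, 0, -4); set L[3][2]=4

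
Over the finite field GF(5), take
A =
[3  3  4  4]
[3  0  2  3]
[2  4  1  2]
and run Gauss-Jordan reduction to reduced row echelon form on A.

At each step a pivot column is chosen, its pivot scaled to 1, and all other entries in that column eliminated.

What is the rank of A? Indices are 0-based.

step 1: normalize row 0 (÷3) = (1, 1, 3, 3)
  row 1: subtract 3×row0 = (0, 2, 3, 4)
  row 2: subtract 2×row0 = (0, 2, 0, 1)
step 2: normalize row 1 (÷2) = (0, 1, 4, 2)
  row 0: subtract 1×row1 = (1, 0, 4, 1)
  row 2: subtract 2×row1 = (0, 0, 2, 2)
step 3: normalize row 2 (÷2) = (0, 0, 1, 1)
  row 0: subtract 4×row2 = (1, 0, 0, 2)
  row 1: subtract 4×row2 = (0, 1, 0, 3)

rank = 3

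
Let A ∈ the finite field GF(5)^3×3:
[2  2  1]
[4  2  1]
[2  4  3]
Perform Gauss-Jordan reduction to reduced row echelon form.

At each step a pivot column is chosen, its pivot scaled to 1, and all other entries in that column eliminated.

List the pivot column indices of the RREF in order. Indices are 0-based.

step 1: normalize row 0 (÷2) = (1, 1, 3)
  row 1: subtract 4×row0 = (0, 3, 4)
  row 2: subtract 2×row0 = (0, 2, 2)
step 2: normalize row 1 (÷3) = (0, 1, 3)
  row 0: subtract 1×row1 = (1, 0, 0)
  row 2: subtract 2×row1 = (0, 0, 1)
step 3: normalize row 2 (÷1) = (0, 0, 1)
  row 1: subtract 3×row2 = (0, 1, 0)

pivot columns: 0, 1, 2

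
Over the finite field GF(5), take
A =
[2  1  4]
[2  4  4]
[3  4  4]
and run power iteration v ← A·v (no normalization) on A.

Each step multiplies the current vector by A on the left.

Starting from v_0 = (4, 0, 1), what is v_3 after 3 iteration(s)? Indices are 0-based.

v_0 = (4, 0, 1).
v_1 = A·v_0 = (2, 2, 1).
v_2 = A·v_1 = (0, 1, 3).
v_3 = A·v_2 = (3, 1, 1).

v_3 = (3, 1, 1)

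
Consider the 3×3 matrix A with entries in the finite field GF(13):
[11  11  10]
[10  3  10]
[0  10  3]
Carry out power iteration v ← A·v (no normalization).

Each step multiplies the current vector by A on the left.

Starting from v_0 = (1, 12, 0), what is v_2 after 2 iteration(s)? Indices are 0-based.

v_0 = (1, 12, 0).
v_1 = A·v_0 = (0, 7, 3).
v_2 = A·v_1 = (3, 12, 1).

v_2 = (3, 12, 1)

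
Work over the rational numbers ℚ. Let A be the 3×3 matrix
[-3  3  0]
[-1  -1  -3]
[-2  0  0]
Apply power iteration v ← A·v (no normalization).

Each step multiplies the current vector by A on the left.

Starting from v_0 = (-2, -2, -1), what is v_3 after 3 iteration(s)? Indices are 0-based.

v_0 = (-2, -2, -1).
v_1 = A·v_0 = (0, 7, 4).
v_2 = A·v_1 = (21, -19, 0).
v_3 = A·v_2 = (-120, -2, -42).

v_3 = (-120, -2, -42)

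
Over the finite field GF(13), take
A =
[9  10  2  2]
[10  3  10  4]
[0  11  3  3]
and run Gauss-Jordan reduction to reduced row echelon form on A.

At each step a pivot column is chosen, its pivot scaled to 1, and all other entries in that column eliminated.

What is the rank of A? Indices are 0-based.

[1] R0 /= 9  ⇒  (1, 4, 6, 6)
     R1 -= 10·R0  ⇒  (0, 2, 2, 9)
[2] R1 /= 2  ⇒  (0, 1, 1, 11)
     R0 -= 4·R1  ⇒  (1, 0, 2, 1)
     R2 -= 11·R1  ⇒  (0, 0, 5, 12)
[3] R2 /= 5  ⇒  (0, 0, 1, 5)
     R0 -= 2·R2  ⇒  (1, 0, 0, 4)
     R1 -= 1·R2  ⇒  (0, 1, 0, 6)

rank = 3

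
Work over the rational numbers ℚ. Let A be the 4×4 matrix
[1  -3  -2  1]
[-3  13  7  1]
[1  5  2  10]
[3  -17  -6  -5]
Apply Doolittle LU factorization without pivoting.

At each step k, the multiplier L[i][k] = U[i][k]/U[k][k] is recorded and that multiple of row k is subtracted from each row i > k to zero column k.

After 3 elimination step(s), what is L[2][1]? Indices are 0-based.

[col 0] pivot 1
  R1 -= -3*R0 → (0, 4, 1, 4)  (L[1][0] := -3)
  R2 -= 1*R0 → (0, 8, 4, 9)  (L[2][0] := 1)
  R3 -= 3*R0 → (0, -8, 0, -8)  (L[3][0] := 3)
[col 1] pivot 4
  R2 -= 2*R1 → (0, 0, 2, 1)  (L[2][1] := 2)
  R3 -= -2*R1 → (0, 0, 2, 0)  (L[3][1] := -2)
[col 2] pivot 2
  R3 -= 1*R2 → (0, 0, 0, -1)  (L[3][2] := 1)

L[2][1] = 2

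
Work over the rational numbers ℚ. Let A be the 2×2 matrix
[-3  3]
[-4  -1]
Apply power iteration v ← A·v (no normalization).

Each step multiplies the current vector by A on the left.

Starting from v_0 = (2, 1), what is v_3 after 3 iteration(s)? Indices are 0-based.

v_0 = (2, 1).
v_1 = A·v_0 = (-3, -9).
v_2 = A·v_1 = (-18, 21).
v_3 = A·v_2 = (117, 51).

v_3 = (117, 51)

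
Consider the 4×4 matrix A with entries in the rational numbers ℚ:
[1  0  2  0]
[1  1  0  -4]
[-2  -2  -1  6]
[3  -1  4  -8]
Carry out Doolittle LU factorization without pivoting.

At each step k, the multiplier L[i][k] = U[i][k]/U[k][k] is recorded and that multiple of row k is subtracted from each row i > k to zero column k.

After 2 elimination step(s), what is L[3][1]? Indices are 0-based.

L[3][1] = -1

Step 1: pivot at (0,0) is 1.
  row1 ← row1 − (1)·row0  ⇒  L[1][0]=1, U row1=(0, 1, -2, -4)
  row2 ← row2 − (-2)·row0  ⇒  L[2][0]=-2, U row2=(0, -2, 3, 6)
  row3 ← row3 − (3)·row0  ⇒  L[3][0]=3, U row3=(0, -1, -2, -8)
Step 2: pivot at (1,1) is 1.
  row2 ← row2 − (-2)·row1  ⇒  L[2][1]=-2, U row2=(0, 0, -1, -2)
  row3 ← row3 − (-1)·row1  ⇒  L[3][1]=-1, U row3=(0, 0, -4, -12)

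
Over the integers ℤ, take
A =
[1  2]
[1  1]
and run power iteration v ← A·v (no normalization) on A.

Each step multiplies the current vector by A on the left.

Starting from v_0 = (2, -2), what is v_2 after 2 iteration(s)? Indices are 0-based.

v_2 = (-2, -2)

v_0 = (2, -2).
v_1 = A·v_0 = (-2, 0).
v_2 = A·v_1 = (-2, -2).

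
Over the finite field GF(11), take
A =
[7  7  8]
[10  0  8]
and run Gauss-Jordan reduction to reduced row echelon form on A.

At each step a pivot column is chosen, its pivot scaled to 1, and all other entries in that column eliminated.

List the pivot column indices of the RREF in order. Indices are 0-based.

[1] R0 /= 7  ⇒  (1, 1, 9)
     R1 -= 10·R0  ⇒  (0, 1, 6)
[2] R1 /= 1  ⇒  (0, 1, 6)
     R0 -= 1·R1  ⇒  (1, 0, 3)

pivot columns: 0, 1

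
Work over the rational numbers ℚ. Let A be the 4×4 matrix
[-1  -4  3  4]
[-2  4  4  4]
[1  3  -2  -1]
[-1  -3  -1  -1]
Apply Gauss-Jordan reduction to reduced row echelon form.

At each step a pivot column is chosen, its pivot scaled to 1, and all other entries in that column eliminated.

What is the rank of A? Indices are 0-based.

[1] R0 /= -1  ⇒  (1, 4, -3, -4)
     R1 -= -2·R0  ⇒  (0, 12, -2, -4)
     R2 -= 1·R0  ⇒  (0, -1, 1, 3)
     R3 -= -1·R0  ⇒  (0, 1, -4, -5)
[2] R1 /= 12  ⇒  (0, 1, -1/6, -1/3)
     R0 -= 4·R1  ⇒  (1, 0, -7/3, -8/3)
     R2 -= -1·R1  ⇒  (0, 0, 5/6, 8/3)
     R3 -= 1·R1  ⇒  (0, 0, -23/6, -14/3)
[3] R2 /= 5/6  ⇒  (0, 0, 1, 16/5)
     R0 -= -7/3·R2  ⇒  (1, 0, 0, 24/5)
     R1 -= -1/6·R2  ⇒  (0, 1, 0, 1/5)
     R3 -= -23/6·R2  ⇒  (0, 0, 0, 38/5)
[4] R3 /= 38/5  ⇒  (0, 0, 0, 1)
     R0 -= 24/5·R3  ⇒  (1, 0, 0, 0)
     R1 -= 1/5·R3  ⇒  (0, 1, 0, 0)
     R2 -= 16/5·R3  ⇒  (0, 0, 1, 0)

rank = 4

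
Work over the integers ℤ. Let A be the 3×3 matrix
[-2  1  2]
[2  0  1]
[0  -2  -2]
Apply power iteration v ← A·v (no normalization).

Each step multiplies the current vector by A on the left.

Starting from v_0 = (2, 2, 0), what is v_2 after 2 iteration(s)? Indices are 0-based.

v_2 = (0, -8, 0)

v_0 = (2, 2, 0).
v_1 = A·v_0 = (-2, 4, -4).
v_2 = A·v_1 = (0, -8, 0).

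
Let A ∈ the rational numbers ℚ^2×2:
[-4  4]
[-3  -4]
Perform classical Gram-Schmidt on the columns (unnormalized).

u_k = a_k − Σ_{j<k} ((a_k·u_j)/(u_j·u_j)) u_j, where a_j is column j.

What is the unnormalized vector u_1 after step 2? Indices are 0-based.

Step 1: u_0 = a_0 = (-4, -3).
Step 2: u_1 = a_1 − (-4/25)·u_0 = (84/25, -112/25).

u_1 = (84/25, -112/25)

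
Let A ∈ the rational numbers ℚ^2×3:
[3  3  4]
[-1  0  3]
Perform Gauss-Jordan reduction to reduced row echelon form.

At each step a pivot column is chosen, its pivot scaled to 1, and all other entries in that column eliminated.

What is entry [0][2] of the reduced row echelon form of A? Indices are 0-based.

M[0][2] = -3

pivot(0,0)=3: scale R0 → (1, 1, 4/3)
  clear (1,0): R1 −= (-1)R0 → (0, 1, 13/3)
pivot(1,1)=1: scale R1 → (0, 1, 13/3)
  clear (0,1): R0 −= (1)R1 → (1, 0, -3)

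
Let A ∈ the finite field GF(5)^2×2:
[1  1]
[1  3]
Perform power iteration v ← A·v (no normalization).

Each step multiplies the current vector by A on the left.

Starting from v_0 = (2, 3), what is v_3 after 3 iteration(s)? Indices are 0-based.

v_3 = (4, 0)

v_0 = (2, 3).
v_1 = A·v_0 = (0, 1).
v_2 = A·v_1 = (1, 3).
v_3 = A·v_2 = (4, 0).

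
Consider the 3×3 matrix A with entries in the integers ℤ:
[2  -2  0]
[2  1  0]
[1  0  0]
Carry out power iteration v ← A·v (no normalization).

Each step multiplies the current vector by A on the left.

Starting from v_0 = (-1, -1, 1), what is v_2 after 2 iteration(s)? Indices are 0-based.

v_2 = (6, -3, 0)

v_0 = (-1, -1, 1).
v_1 = A·v_0 = (0, -3, -1).
v_2 = A·v_1 = (6, -3, 0).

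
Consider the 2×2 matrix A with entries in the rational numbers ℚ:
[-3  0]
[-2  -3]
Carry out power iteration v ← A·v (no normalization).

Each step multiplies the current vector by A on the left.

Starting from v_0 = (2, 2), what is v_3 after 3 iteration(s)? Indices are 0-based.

v_0 = (2, 2).
v_1 = A·v_0 = (-6, -10).
v_2 = A·v_1 = (18, 42).
v_3 = A·v_2 = (-54, -162).

v_3 = (-54, -162)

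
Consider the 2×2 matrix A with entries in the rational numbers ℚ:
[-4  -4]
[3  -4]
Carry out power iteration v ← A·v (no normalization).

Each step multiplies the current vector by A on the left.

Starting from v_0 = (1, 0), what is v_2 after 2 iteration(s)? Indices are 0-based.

v_0 = (1, 0).
v_1 = A·v_0 = (-4, 3).
v_2 = A·v_1 = (4, -24).

v_2 = (4, -24)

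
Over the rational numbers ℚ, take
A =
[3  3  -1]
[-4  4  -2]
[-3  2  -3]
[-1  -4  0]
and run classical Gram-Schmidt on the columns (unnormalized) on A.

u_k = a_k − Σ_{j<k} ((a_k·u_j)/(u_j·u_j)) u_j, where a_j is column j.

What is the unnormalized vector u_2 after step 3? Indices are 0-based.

u_2 = (-253/249, 398/747, -2113/1494, -1399/1494)

Step 1: u_0 = a_0 = (3, -4, -3, -1).
Step 2: u_1 = a_1 − (-9/35)·u_0 = (132/35, 104/35, 43/35, -149/35).
Step 3: u_2 = a_2 − (2/5)·u_0 − (-469/1494)·u_1 = (-253/249, 398/747, -2113/1494, -1399/1494).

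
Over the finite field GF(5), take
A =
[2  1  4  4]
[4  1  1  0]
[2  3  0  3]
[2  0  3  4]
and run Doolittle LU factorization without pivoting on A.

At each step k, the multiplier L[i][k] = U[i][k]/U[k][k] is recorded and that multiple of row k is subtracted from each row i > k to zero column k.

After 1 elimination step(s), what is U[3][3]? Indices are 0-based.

[col 0] pivot 2
  R1 -= 2*R0 → (0, 4, 3, 2)  (L[1][0] := 2)
  R2 -= 1*R0 → (0, 2, 1, 4)  (L[2][0] := 1)
  R3 -= 1*R0 → (0, 4, 4, 0)  (L[3][0] := 1)

U[3][3] = 0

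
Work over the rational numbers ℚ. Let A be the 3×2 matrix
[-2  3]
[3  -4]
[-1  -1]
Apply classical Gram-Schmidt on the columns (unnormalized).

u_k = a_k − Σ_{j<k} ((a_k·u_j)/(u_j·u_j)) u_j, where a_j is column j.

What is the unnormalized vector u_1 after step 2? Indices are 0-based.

Step 1: u_0 = a_0 = (-2, 3, -1).
Step 2: u_1 = a_1 − (-17/14)·u_0 = (4/7, -5/14, -31/14).

u_1 = (4/7, -5/14, -31/14)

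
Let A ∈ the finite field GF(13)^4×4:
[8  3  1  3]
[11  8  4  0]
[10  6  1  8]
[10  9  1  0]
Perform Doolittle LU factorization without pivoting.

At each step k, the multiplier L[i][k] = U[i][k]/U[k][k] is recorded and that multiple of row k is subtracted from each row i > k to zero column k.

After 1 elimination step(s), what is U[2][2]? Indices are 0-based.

[col 0] pivot 8
  R1 -= 3*R0 → (0, 12, 1, 4)  (L[1][0] := 3)
  R2 -= 11*R0 → (0, 12, 3, 1)  (L[2][0] := 11)
  R3 -= 11*R0 → (0, 2, 3, 6)  (L[3][0] := 11)

U[2][2] = 3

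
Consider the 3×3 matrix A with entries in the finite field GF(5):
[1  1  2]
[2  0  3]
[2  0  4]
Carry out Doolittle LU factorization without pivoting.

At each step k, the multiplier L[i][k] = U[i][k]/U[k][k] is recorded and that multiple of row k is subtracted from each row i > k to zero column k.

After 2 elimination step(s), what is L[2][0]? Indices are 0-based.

L[2][0] = 2

[col 0] pivot 1
  R1 -= 2*R0 → (0, 3, 4)  (L[1][0] := 2)
  R2 -= 2*R0 → (0, 3, 0)  (L[2][0] := 2)
[col 1] pivot 3
  R2 -= 1*R1 → (0, 0, 1)  (L[2][1] := 1)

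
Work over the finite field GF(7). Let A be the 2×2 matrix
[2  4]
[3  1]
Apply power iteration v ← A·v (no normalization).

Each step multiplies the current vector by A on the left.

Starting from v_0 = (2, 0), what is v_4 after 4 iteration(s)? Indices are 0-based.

v_0 = (2, 0).
v_1 = A·v_0 = (4, 6).
v_2 = A·v_1 = (4, 4).
v_3 = A·v_2 = (3, 2).
v_4 = A·v_3 = (0, 4).

v_4 = (0, 4)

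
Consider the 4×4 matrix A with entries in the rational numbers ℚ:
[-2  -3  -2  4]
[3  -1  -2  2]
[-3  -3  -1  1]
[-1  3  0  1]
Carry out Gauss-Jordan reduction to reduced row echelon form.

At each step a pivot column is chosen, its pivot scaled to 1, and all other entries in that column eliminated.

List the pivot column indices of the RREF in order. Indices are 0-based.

pivot columns: 0, 1, 2, 3

step 1: normalize row 0 (÷-2) = (1, 3/2, 1, -2)
  row 1: subtract 3×row0 = (0, -11/2, -5, 8)
  row 2: subtract -3×row0 = (0, 3/2, 2, -5)
  row 3: subtract -1×row0 = (0, 9/2, 1, -1)
step 2: normalize row 1 (÷-11/2) = (0, 1, 10/11, -16/11)
  row 0: subtract 3/2×row1 = (1, 0, -4/11, 2/11)
  row 2: subtract 3/2×row1 = (0, 0, 7/11, -31/11)
  row 3: subtract 9/2×row1 = (0, 0, -34/11, 61/11)
step 3: normalize row 2 (÷7/11) = (0, 0, 1, -31/7)
  row 0: subtract -4/11×row2 = (1, 0, 0, -10/7)
  row 1: subtract 10/11×row2 = (0, 1, 0, 18/7)
  row 3: subtract -34/11×row2 = (0, 0, 0, -57/7)
step 4: normalize row 3 (÷-57/7) = (0, 0, 0, 1)
  row 0: subtract -10/7×row3 = (1, 0, 0, 0)
  row 1: subtract 18/7×row3 = (0, 1, 0, 0)
  row 2: subtract -31/7×row3 = (0, 0, 1, 0)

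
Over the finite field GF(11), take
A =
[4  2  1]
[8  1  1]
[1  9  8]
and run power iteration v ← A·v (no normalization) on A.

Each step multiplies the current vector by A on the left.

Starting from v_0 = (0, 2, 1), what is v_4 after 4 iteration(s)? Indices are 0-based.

v_4 = (7, 9, 3)

v_0 = (0, 2, 1).
v_1 = A·v_0 = (5, 3, 4).
v_2 = A·v_1 = (8, 3, 9).
v_3 = A·v_2 = (3, 10, 8).
v_4 = A·v_3 = (7, 9, 3).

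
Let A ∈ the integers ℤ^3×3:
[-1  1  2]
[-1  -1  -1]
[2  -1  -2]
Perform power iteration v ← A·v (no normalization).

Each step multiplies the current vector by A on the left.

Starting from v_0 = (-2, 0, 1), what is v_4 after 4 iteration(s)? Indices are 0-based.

v_0 = (-2, 0, 1).
v_1 = A·v_0 = (4, 1, -6).
v_2 = A·v_1 = (-15, 1, 19).
v_3 = A·v_2 = (54, -5, -69).
v_4 = A·v_3 = (-197, 20, 251).

v_4 = (-197, 20, 251)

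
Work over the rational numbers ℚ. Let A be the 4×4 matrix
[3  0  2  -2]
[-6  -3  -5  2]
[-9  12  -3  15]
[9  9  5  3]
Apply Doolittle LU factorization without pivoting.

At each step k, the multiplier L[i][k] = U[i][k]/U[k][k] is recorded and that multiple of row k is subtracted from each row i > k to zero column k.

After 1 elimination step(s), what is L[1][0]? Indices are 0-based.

L[1][0] = -2

Step 1: pivot at (0,0) is 3.
  row1 ← row1 − (-2)·row0  ⇒  L[1][0]=-2, U row1=(0, -3, -1, -2)
  row2 ← row2 − (-3)·row0  ⇒  L[2][0]=-3, U row2=(0, 12, 3, 9)
  row3 ← row3 − (3)·row0  ⇒  L[3][0]=3, U row3=(0, 9, -1, 9)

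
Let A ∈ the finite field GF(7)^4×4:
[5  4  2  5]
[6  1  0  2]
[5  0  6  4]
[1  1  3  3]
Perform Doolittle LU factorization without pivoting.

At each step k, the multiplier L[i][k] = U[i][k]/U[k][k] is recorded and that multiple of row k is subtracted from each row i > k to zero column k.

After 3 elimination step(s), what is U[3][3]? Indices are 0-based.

U[3][3] = 3

[col 0] pivot 5
  R1 -= 4*R0 → (0, 6, 6, 3)  (L[1][0] := 4)
  R2 -= 1*R0 → (0, 3, 4, 6)  (L[2][0] := 1)
  R3 -= 3*R0 → (0, 3, 4, 2)  (L[3][0] := 3)
[col 1] pivot 6
  R2 -= 4*R1 → (0, 0, 1, 1)  (L[2][1] := 4)
  R3 -= 4*R1 → (0, 0, 1, 4)  (L[3][1] := 4)
[col 2] pivot 1
  R3 -= 1*R2 → (0, 0, 0, 3)  (L[3][2] := 1)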